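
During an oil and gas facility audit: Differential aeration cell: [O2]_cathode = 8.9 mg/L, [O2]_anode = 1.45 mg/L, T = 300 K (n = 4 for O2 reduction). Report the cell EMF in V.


Apply the Nernst concentration-cell relation: E = (RT/nF)*ln(C_cathode/C_anode)
RT/nF = 8.314*300/(4*96485) = 0.00646266 V
ln(8.9/1.45) = 1.81449
E = 0.00646266 * 1.81449 = 0.01173 V

0.01173 V


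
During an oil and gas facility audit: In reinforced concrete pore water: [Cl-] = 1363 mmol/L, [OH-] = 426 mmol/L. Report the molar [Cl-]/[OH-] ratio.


Threshold parameter = [Cl-] / [OH-] (molar basis; both in mmol/L, so units cancel)
Ratio = 1363 / 426 = 3.2

3.2


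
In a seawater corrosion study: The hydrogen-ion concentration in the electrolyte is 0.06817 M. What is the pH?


pH = −log10[H+]
pH = −log10(0.06817) = 1.17

1.17


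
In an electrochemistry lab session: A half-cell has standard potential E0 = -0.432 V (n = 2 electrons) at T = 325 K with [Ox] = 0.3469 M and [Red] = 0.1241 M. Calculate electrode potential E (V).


Apply the Nernst equation: E = E0 + (RT/nF)*ln([Ox]/[Red])
Step 1: RT/nF = 8.314*325/(2*96485) = 0.01400244 V
Step 2: [Ox]/[Red] = 0.3469/0.1241 = 2.795326
Step 3: ln(2.795326) = 1.027949
Step 4: correction = 0.01400244 * 1.027949 = 0.0144 V
E = -0.432 + 0.0144 = -0.4176 V

-0.4176 V


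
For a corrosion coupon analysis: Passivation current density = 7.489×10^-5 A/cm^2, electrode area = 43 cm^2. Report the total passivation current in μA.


I = i_pass * A, then convert A → μA (×10^6)
I = 7.489×10^-5 * 43 * 10^6 = 3220.27 μA

3220.27 μA


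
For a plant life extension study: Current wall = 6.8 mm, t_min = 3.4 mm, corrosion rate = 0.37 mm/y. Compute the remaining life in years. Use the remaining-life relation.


Apply the remaining-life relation: RL = (t_current − t_min) / CR
RL = (6.8 − 3.4) / 0.37 = 3.4 / 0.37 = 9.2 years

9.2 years


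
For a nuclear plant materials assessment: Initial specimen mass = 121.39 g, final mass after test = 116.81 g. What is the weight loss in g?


Weight loss = initial − final
WL = 121.39 − 116.81 = 4.58 g

4.58 g


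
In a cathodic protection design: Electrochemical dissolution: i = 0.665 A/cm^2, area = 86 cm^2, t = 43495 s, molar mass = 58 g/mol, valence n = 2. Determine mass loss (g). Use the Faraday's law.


Apply Faraday's law: m = i*A*t*M / (n*F)
Total charge passed Q = i*A*t = 0.665*86*43495 = 2487479.05 C
m = Q*M/(n*F) = 2487479.05*58/(2*96485) = 747.649 g

747.649 g


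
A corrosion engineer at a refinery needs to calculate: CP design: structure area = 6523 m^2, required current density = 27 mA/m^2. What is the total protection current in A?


I = area * current density, then convert mA → A (÷1000)
I = 6523 * 27 / 1000 = 176.12 A

176.12 A


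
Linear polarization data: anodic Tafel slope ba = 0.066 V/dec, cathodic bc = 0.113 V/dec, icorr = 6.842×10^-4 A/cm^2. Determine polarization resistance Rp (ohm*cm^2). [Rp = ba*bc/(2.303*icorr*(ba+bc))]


Apply the Stern-Geary equation: Rp = ba*bc / (2.303*icorr*(ba+bc))
ba*bc = 0.066*0.113 = 0.007458
ba+bc = 0.179; 2.303*icorr*(ba+bc) = 2.303*6.842×10^-4*0.179 = 2.8205256×10^-4
Rp = 0.007458 / 2.8205256×10^-4 = 26.44 ohm*cm^2

26.44 ohm*cm^2


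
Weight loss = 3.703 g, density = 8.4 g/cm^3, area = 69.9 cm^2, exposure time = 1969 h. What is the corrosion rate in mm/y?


Apply the mm/y weight-loss relation: CR = 87600 * W / (D * A * T)
Numerator: 87600 * 3.703 = 324382.8
Denominator: 8.4 * 69.9 * 1969 = 1156118.04
CR = 324382.8 / 1156118.04 = 0.2806 mm/y

0.2806 mm/y


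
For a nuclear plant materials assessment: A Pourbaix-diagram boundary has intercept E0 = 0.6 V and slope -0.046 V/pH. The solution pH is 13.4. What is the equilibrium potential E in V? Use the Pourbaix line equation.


Apply the Pourbaix line equation: E = E0 + slope*pH
E = 0.6 + (-0.046)*13.4 = 0.6 + (-0.6164) = -0.0164 V
Rounded to 4 decimal places: E = -0.0164 V

-0.0164 V


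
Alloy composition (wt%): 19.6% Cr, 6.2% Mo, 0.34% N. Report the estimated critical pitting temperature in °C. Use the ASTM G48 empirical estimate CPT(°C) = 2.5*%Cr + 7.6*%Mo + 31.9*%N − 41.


Apply the ASTM G48 empirical CPT estimate: CPT(°C) = 2.5*%Cr + 7.6*%Mo + 31.9*%N − 41
2.5*19.6 = 49; 7.6*6.2 = 47.12; 31.9*0.34 = 10.846
CPT = 49 + 47.12 + 10.846 − 41 = 65.966 °C
Rounded to 0.1 °C: CPT ≈ 66.0 °C

66.0 °C


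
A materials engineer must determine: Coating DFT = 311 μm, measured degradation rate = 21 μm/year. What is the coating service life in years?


Service life = thickness / degradation rate
Life = 311 / 21 = 14.8 years

14.8 years


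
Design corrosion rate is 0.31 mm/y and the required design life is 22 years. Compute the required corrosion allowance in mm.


Corrosion allowance = CR × design life
CA = 0.31 * 22 = 6.82 mm

6.82 mm


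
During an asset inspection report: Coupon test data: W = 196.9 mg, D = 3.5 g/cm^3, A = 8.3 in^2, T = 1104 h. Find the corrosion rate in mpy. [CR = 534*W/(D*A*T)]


Apply the mpy weight-loss relation: CR = 534 * W / (D * A * T)
Numerator: 534 * 196.9 = 105144.6
Denominator: 3.5 * 8.3 * 1104 = 32071.2
CR = 105144.6 / 32071.2 = 3.27847 mpy

3.27847 mpy


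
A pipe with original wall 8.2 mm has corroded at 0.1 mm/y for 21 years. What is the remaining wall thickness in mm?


Remaining wall = original − CR × time
t = 8.2 − 0.1*21 = 8.2 − 2.1 = 6.1 mm

6.1 mm


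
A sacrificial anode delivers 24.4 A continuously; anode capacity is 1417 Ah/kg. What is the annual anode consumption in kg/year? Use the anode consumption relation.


Annual consumption = current * hours per year / capacity
Rate = 24.4 * 8760 / 1417 = 150.8 kg/year

150.8 kg/year


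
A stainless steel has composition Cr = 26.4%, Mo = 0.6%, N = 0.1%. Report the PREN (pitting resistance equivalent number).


Apply the PREN formula: PREN = Cr + 3.3*Mo + 16*N
PREN = 26.4 + 3.3*0.6 + 16*0.1
PREN = 26.4 + 1.98 + 1.6 = 29.98

29.98


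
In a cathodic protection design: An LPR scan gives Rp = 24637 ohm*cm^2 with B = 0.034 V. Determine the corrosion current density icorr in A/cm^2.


Apply the Stern-Geary relation: icorr = B / Rp
icorr = 0.034 / 24637 = 1.38×10^-6 A/cm^2

1.38×10^-6 A/cm^2


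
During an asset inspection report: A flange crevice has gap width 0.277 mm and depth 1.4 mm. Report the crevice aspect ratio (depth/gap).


Aspect ratio = depth / gap
Ratio = 1.4 / 0.277 = 5.1

5.1


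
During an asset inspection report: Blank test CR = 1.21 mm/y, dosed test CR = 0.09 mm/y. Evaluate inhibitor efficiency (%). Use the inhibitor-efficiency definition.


Apply the inhibitor-efficiency definition: IE = (CR_blank − CR_inh)/CR_blank × 100
IE = (1.21 − 0.09) / 1.21 × 100
IE = 1.12 / 1.21 × 100 = 92.6 %

92.6 %


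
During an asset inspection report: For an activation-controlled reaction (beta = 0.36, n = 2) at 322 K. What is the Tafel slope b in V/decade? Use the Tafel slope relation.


Apply the Tafel slope relation: b = 2.303*R*T/(beta*n*F)
Numerator: 2.303 * 8.314 * 322 = 6165.38
Denominator: 0.36 * 2 * 96485 = 69469.2
b = 6165.38 / 69469.2 = 0.089 V/decade

0.089 V/decade


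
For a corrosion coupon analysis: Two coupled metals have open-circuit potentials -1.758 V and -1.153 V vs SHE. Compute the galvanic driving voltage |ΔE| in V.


Driving voltage is the absolute potential difference.
|ΔE| = |-1.758 − (-1.153)| = 0.605 V

0.605 V


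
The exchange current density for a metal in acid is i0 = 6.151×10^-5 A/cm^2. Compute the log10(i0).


i0 = 6.151×10^-5 A/cm^2
log10(i0) = -4.211

-4.211


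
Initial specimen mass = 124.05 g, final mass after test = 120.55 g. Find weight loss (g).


Weight loss = initial − final
WL = 124.05 − 120.55 = 3.5 g

3.5 g


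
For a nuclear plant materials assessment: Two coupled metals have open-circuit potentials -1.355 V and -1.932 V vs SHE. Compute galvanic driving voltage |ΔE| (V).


Driving voltage is the absolute potential difference.
|ΔE| = |-1.355 − (-1.932)| = 0.577 V

0.577 V


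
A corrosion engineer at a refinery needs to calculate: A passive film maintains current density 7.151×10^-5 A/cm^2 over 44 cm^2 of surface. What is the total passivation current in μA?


I = i_pass * A, then convert A → μA (×10^6)
I = 7.151×10^-5 * 44 * 10^6 = 3146.44 μA

3146.44 μA


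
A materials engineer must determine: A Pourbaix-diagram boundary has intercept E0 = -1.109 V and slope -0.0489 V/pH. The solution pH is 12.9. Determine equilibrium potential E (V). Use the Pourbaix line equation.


Apply the Pourbaix line equation: E = E0 + slope*pH
E = -1.109 + (-0.0489)*12.9 = -1.109 + (-0.63081) = -1.73981 V
Rounded to 3 decimal places: E = -1.740 V

-1.740 V


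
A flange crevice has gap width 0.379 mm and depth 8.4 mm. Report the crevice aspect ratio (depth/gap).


Aspect ratio = depth / gap
Ratio = 8.4 / 0.379 = 22.2

22.2


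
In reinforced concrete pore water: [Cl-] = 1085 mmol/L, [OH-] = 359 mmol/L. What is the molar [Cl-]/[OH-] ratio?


Threshold parameter = [Cl-] / [OH-] (molar basis; both in mmol/L, so units cancel)
Ratio = 1085 / 359 = 3.02

3.02


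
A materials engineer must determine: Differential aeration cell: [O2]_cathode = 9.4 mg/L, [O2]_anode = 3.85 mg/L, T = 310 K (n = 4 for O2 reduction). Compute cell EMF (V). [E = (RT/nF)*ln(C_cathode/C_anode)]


Apply the Nernst concentration-cell relation: E = (RT/nF)*ln(C_cathode/C_anode)
RT/nF = 8.314*310/(4*96485) = 0.00667808 V
ln(9.4/3.85) = 0.89264
E = 0.00667808 * 0.89264 = 0.00596 V

0.00596 V


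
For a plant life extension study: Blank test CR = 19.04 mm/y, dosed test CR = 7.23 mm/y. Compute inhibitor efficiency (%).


Apply the inhibitor-efficiency definition: IE = (CR_blank − CR_inh)/CR_blank × 100
IE = (19.04 − 7.23) / 19.04 × 100
IE = 11.81 / 19.04 × 100 = 62.0 %

62.0 %


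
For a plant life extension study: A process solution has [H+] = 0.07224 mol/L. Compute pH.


pH = −log10[H+]
pH = −log10(0.07224) = 1.14

1.14


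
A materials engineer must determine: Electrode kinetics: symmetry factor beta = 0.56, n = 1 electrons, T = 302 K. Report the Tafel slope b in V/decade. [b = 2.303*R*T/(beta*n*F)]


Apply the Tafel slope relation: b = 2.303*R*T/(beta*n*F)
Numerator: 2.303 * 8.314 * 302 = 5782.44
Denominator: 0.56 * 1 * 96485 = 54031.6
b = 5782.44 / 54031.6 = 0.107 V/decade

0.107 V/decade


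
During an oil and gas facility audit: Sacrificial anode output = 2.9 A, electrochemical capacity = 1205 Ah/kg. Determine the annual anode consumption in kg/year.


Annual consumption = current * hours per year / capacity
Rate = 2.9 * 8760 / 1205 = 21.1 kg/year

21.1 kg/year


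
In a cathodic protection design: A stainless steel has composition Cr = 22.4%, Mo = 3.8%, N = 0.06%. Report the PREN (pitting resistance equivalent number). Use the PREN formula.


Apply the PREN formula: PREN = Cr + 3.3*Mo + 16*N
PREN = 22.4 + 3.3*3.8 + 16*0.06
PREN = 22.4 + 12.54 + 0.96 = 35.9

35.9


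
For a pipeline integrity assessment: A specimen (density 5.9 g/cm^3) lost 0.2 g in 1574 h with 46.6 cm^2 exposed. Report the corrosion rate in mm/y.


Apply the mm/y weight-loss relation: CR = 87600 * W / (D * A * T)
Numerator: 87600 * 0.2 = 17520.0
Denominator: 5.9 * 46.6 * 1574 = 432755.56
CR = 17520.0 / 432755.56 = 0.0405 mm/y

0.0405 mm/y


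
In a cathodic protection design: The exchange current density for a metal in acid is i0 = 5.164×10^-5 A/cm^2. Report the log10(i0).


i0 = 5.164×10^-5 A/cm^2
log10(i0) = -4.287

-4.287


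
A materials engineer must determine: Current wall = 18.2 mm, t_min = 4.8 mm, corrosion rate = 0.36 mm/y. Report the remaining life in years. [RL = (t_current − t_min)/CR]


Apply the remaining-life relation: RL = (t_current − t_min) / CR
RL = (18.2 − 4.8) / 0.36 = 13.4 / 0.36 = 37.2 years

37.2 years


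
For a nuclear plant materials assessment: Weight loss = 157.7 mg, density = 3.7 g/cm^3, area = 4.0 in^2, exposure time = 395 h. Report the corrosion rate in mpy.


Apply the mpy weight-loss relation: CR = 534 * W / (D * A * T)
Numerator: 534 * 157.7 = 84211.8
Denominator: 3.7 * 4.0 * 395 = 5846.0
CR = 84211.8 / 5846.0 = 14.405 mpy

14.405 mpy


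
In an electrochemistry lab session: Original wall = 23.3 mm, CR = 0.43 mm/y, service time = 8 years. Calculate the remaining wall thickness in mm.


Remaining wall = original − CR × time
t = 23.3 − 0.43*8 = 23.3 − 3.44 = 19.86 mm

19.86 mm


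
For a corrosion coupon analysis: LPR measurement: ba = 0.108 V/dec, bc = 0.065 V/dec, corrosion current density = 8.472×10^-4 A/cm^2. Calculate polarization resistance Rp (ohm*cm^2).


Apply the Stern-Geary equation: Rp = ba*bc / (2.303*icorr*(ba+bc))
ba*bc = 0.108*0.065 = 0.00702
ba+bc = 0.173; 2.303*icorr*(ba+bc) = 2.303*8.472×10^-4*0.173 = 3.3754058×10^-4
Rp = 0.00702 / 3.3754058×10^-4 = 20.8 ohm*cm^2

20.8 ohm*cm^2


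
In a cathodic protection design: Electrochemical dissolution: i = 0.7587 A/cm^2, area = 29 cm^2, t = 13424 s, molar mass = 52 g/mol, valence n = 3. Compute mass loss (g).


Apply Faraday's law: m = i*A*t*M / (n*F)
Total charge passed Q = i*A*t = 0.7587*29*13424 = 295358.8752 C
m = Q*M/(n*F) = 295358.8752*52/(3*96485) = 53.061 g

53.061 g


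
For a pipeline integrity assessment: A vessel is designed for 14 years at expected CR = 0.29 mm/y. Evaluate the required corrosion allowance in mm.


Corrosion allowance = CR × design life
CA = 0.29 * 14 = 4.06 mm

4.06 mm


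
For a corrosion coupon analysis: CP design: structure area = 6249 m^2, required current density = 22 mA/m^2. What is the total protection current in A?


I = area * current density, then convert mA → A (÷1000)
I = 6249 * 22 / 1000 = 137.48 A

137.48 A


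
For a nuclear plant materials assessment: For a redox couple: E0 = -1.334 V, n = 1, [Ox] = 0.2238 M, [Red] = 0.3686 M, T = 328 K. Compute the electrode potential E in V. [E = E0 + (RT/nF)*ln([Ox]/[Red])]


Apply the Nernst equation: E = E0 + (RT/nF)*ln([Ox]/[Red])
Step 1: RT/nF = 8.314*328/(1*96485) = 0.02826338 V
Step 2: [Ox]/[Red] = 0.2238/0.3686 = 0.607162
Step 3: ln(0.607162) = -0.49896
Step 4: correction = 0.02826338 * -0.49896 = -0.014 V
E = -1.334 + -0.014 = -1.348 V

-1.348 V


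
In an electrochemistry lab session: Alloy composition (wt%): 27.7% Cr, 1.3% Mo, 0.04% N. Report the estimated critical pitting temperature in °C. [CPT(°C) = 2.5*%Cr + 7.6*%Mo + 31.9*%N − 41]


Apply the ASTM G48 empirical CPT estimate: CPT(°C) = 2.5*%Cr + 7.6*%Mo + 31.9*%N − 41
2.5*27.7 = 69.25; 7.6*1.3 = 9.88; 31.9*0.04 = 1.276
CPT = 69.25 + 9.88 + 1.276 − 41 = 39.406 °C
Rounded to 0.1 °C: CPT ≈ 39.4 °C

39.4 °C


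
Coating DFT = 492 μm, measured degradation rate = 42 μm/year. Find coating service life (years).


Service life = thickness / degradation rate
Life = 492 / 42 = 11.7 years

11.7 years


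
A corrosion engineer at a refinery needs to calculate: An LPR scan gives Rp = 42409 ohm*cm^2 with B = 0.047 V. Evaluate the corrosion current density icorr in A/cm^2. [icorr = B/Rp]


Apply the Stern-Geary relation: icorr = B / Rp
icorr = 0.047 / 42409 = 1.108×10^-6 A/cm^2

1.108×10^-6 A/cm^2


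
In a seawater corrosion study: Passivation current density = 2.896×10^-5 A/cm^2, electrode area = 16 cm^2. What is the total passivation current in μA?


I = i_pass * A, then convert A → μA (×10^6)
I = 2.896×10^-5 * 16 * 10^6 = 463.36 μA

463.36 μA


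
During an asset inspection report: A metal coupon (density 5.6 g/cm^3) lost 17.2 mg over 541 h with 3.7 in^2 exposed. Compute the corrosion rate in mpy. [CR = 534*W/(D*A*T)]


Apply the mpy weight-loss relation: CR = 534 * W / (D * A * T)
Numerator: 534 * 17.2 = 9184.8
Denominator: 5.6 * 3.7 * 541 = 11209.52
CR = 9184.8 / 11209.52 = 0.81937 mpy

0.81937 mpy


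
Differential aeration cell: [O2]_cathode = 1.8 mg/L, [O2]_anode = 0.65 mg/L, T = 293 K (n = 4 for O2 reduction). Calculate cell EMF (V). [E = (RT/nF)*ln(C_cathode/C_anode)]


Apply the Nernst concentration-cell relation: E = (RT/nF)*ln(C_cathode/C_anode)
RT/nF = 8.314*293/(4*96485) = 0.00631187 V
ln(1.8/0.65) = 1.01857
E = 0.00631187 * 1.01857 = 0.00643 V

0.00643 V


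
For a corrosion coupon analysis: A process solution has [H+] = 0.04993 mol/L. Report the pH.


pH = −log10[H+]
pH = −log10(0.04993) = 1.3

1.3


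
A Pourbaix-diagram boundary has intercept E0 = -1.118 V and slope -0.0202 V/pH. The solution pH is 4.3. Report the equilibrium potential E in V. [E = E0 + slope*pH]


Apply the Pourbaix line equation: E = E0 + slope*pH
E = -1.118 + (-0.0202)*4.3 = -1.118 + (-0.08686) = -1.20486 V
Rounded to 3 decimal places: E = -1.205 V

-1.205 V


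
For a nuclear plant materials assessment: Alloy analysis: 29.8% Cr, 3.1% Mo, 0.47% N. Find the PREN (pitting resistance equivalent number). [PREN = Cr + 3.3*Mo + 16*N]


Apply the PREN formula: PREN = Cr + 3.3*Mo + 16*N
PREN = 29.8 + 3.3*3.1 + 16*0.47
PREN = 29.8 + 10.23 + 7.52 = 47.55

47.55


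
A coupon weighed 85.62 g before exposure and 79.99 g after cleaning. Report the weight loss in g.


Weight loss = initial − final
WL = 85.62 − 79.99 = 5.63 g

5.63 g


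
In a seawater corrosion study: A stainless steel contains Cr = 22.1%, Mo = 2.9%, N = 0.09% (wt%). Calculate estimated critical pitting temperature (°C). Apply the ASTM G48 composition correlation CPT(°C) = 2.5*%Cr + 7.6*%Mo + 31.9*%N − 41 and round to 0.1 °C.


Apply the ASTM G48 empirical CPT estimate: CPT(°C) = 2.5*%Cr + 7.6*%Mo + 31.9*%N − 41
2.5*22.1 = 55.25; 7.6*2.9 = 22.04; 31.9*0.09 = 2.871
CPT = 55.25 + 22.04 + 2.871 − 41 = 39.161 °C
Rounded to 0.1 °C: CPT ≈ 39.2 °C

39.2 °C


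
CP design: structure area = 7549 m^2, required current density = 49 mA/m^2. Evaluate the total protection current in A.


I = area * current density, then convert mA → A (÷1000)
I = 7549 * 49 / 1000 = 369.9 A

369.9 A


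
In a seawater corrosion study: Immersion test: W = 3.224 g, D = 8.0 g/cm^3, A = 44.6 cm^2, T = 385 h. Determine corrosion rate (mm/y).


Apply the mm/y weight-loss relation: CR = 87600 * W / (D * A * T)
Numerator: 87600 * 3.224 = 282422.4
Denominator: 8.0 * 44.6 * 385 = 137368.0
CR = 282422.4 / 137368.0 = 2.055955 mm/y

2.055955 mm/y


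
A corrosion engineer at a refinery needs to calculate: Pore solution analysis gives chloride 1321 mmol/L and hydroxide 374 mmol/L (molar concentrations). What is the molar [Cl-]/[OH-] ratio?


Threshold parameter = [Cl-] / [OH-] (molar basis; both in mmol/L, so units cancel)
Ratio = 1321 / 374 = 3.53

3.53


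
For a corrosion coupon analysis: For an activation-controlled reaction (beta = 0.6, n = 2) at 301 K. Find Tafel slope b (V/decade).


Apply the Tafel slope relation: b = 2.303*R*T/(beta*n*F)
Numerator: 2.303 * 8.314 * 301 = 5763.29
Denominator: 0.6 * 2 * 96485 = 115782.0
b = 5763.29 / 115782.0 = 0.0498 V/decade

0.0498 V/decade


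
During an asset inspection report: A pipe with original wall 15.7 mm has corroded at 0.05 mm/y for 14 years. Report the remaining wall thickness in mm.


Remaining wall = original − CR × time
t = 15.7 − 0.05*14 = 15.7 − 0.7 = 15.0 mm

15.0 mm


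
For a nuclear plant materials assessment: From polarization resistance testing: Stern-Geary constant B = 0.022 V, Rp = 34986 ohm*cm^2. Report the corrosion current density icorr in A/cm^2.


Apply the Stern-Geary relation: icorr = B / Rp
icorr = 0.022 / 34986 = 6.288×10^-7 A/cm^2

6.288×10^-7 A/cm^2


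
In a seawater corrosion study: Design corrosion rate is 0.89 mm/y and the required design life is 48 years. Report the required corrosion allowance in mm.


Corrosion allowance = CR × design life
CA = 0.89 * 48 = 42.72 mm

42.72 mm


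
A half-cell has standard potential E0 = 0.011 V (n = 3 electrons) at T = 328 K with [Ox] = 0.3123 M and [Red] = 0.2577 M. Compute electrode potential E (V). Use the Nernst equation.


Apply the Nernst equation: E = E0 + (RT/nF)*ln([Ox]/[Red])
Step 1: RT/nF = 8.314*328/(3*96485) = 0.00942113 V
Step 2: [Ox]/[Red] = 0.3123/0.2577 = 1.211874
Step 3: ln(1.211874) = 0.192168
Step 4: correction = 0.00942113 * 0.192168 = 0.0018 V
E = 0.011 + 0.0018 = 0.0128 V

0.0128 V


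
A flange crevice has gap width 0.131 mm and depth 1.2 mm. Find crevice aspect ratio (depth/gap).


Aspect ratio = depth / gap
Ratio = 1.2 / 0.131 = 9.2

9.2


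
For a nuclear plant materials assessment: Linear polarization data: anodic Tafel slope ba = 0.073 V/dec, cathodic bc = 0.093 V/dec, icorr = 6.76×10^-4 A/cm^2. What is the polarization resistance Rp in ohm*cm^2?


Apply the Stern-Geary equation: Rp = ba*bc / (2.303*icorr*(ba+bc))
ba*bc = 0.073*0.093 = 0.006789
ba+bc = 0.166; 2.303*icorr*(ba+bc) = 2.303*6.76×10^-4*0.166 = 2.5843345×10^-4
Rp = 0.006789 / 2.5843345×10^-4 = 26.27 ohm*cm^2

26.27 ohm*cm^2


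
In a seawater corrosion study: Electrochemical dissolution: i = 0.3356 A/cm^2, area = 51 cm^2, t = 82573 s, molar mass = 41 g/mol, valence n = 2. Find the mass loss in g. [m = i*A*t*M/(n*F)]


Apply Faraday's law: m = i*A*t*M / (n*F)
Total charge passed Q = i*A*t = 0.3356*51*82573 = 1413286.4388 C
m = Q*M/(n*F) = 1413286.4388*41/(2*96485) = 300.2785 g

300.2785 g


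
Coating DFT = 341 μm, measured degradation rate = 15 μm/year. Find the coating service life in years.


Service life = thickness / degradation rate
Life = 341 / 15 = 22.7 years

22.7 years


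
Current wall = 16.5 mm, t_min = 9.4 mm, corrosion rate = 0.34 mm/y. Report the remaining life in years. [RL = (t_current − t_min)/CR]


Apply the remaining-life relation: RL = (t_current − t_min) / CR
RL = (16.5 − 9.4) / 0.34 = 7.1 / 0.34 = 20.9 years

20.9 years


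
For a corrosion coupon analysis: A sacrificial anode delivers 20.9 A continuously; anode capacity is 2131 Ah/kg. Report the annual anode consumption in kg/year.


Annual consumption = current * hours per year / capacity
Rate = 20.9 * 8760 / 2131 = 85.9 kg/year

85.9 kg/year


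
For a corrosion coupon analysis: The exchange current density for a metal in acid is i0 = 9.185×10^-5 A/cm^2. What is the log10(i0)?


i0 = 9.185×10^-5 A/cm^2
log10(i0) = -4.037

-4.037


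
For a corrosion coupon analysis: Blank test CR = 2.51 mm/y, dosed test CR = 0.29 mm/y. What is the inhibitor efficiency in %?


Apply the inhibitor-efficiency definition: IE = (CR_blank − CR_inh)/CR_blank × 100
IE = (2.51 − 0.29) / 2.51 × 100
IE = 2.22 / 2.51 × 100 = 88.4 %

88.4 %


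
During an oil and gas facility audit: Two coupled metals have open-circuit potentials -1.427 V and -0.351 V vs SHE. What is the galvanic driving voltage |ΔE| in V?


Driving voltage is the absolute potential difference.
|ΔE| = |-1.427 − (-0.351)| = 1.076 V

1.076 V


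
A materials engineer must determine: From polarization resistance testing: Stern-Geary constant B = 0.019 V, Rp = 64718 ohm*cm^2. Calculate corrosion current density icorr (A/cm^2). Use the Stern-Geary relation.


Apply the Stern-Geary relation: icorr = B / Rp
icorr = 0.019 / 64718 = 2.936×10^-7 A/cm^2

2.936×10^-7 A/cm^2


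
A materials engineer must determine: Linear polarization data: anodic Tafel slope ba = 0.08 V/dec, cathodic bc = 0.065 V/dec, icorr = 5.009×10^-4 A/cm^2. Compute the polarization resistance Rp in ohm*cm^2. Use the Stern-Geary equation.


Apply the Stern-Geary equation: Rp = ba*bc / (2.303*icorr*(ba+bc))
ba*bc = 0.08*0.065 = 0.0052
ba+bc = 0.145; 2.303*icorr*(ba+bc) = 2.303*5.009×10^-4*0.145 = 1.6726804×10^-4
Rp = 0.0052 / 1.6726804×10^-4 = 31.09 ohm*cm^2

31.09 ohm*cm^2


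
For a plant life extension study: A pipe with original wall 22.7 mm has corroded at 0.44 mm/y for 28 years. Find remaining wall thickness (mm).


Remaining wall = original − CR × time
t = 22.7 − 0.44*28 = 22.7 − 12.32 = 10.38 mm

10.38 mm


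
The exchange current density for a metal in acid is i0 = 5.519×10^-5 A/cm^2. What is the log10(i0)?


i0 = 5.519×10^-5 A/cm^2
log10(i0) = -4.258

-4.258


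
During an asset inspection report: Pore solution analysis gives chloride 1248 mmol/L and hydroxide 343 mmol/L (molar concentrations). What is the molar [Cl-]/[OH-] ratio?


Threshold parameter = [Cl-] / [OH-] (molar basis; both in mmol/L, so units cancel)
Ratio = 1248 / 343 = 3.64

3.64


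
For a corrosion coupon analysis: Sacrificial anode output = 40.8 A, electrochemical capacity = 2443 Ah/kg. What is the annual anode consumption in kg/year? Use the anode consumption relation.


Annual consumption = current * hours per year / capacity
Rate = 40.8 * 8760 / 2443 = 146.3 kg/year

146.3 kg/year


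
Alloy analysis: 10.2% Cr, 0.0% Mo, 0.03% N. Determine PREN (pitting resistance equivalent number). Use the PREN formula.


Apply the PREN formula: PREN = Cr + 3.3*Mo + 16*N
PREN = 10.2 + 3.3*0.0 + 16*0.03
PREN = 10.2 + 0.0 + 0.48 = 10.68

10.68


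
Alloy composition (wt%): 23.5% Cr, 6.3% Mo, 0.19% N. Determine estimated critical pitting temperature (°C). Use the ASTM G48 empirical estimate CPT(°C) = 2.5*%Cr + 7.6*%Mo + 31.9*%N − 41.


Apply the ASTM G48 empirical CPT estimate: CPT(°C) = 2.5*%Cr + 7.6*%Mo + 31.9*%N − 41
2.5*23.5 = 58.75; 7.6*6.3 = 47.88; 31.9*0.19 = 6.061
CPT = 58.75 + 47.88 + 6.061 − 41 = 71.691 °C
Rounded to 0.1 °C: CPT ≈ 71.7 °C

71.7 °C


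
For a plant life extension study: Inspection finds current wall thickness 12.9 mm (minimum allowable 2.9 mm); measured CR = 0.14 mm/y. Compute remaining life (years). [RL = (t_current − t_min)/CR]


Apply the remaining-life relation: RL = (t_current − t_min) / CR
RL = (12.9 − 2.9) / 0.14 = 10.0 / 0.14 = 71.4 years

71.4 years


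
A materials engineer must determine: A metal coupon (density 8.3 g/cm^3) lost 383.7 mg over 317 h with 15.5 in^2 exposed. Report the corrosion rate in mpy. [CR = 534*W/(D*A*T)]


Apply the mpy weight-loss relation: CR = 534 * W / (D * A * T)
Numerator: 534 * 383.7 = 204895.8
Denominator: 8.3 * 15.5 * 317 = 40782.05
CR = 204895.8 / 40782.05 = 5.0242 mpy

5.0242 mpy


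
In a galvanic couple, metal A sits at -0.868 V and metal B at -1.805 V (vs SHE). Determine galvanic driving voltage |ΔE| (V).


Driving voltage is the absolute potential difference.
|ΔE| = |-0.868 − (-1.805)| = 0.937 V

0.937 V


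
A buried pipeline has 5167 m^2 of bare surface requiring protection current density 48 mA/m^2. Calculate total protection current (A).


I = area * current density, then convert mA → A (÷1000)
I = 5167 * 48 / 1000 = 248.02 A

248.02 A


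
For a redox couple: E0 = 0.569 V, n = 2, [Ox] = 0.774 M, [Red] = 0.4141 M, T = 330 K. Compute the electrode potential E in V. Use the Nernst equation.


Apply the Nernst equation: E = E0 + (RT/nF)*ln([Ox]/[Red])
Step 1: RT/nF = 8.314*330/(2*96485) = 0.01421786 V
Step 2: [Ox]/[Red] = 0.774/0.4141 = 1.869114
Step 3: ln(1.869114) = 0.625465
Step 4: correction = 0.01421786 * 0.625465 = 0.009 V
E = 0.569 + 0.009 = 0.578 V

0.578 V


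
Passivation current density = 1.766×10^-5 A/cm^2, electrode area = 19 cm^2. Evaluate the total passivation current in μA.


I = i_pass * A, then convert A → μA (×10^6)
I = 1.766×10^-5 * 19 * 10^6 = 335.54 μA

335.54 μA


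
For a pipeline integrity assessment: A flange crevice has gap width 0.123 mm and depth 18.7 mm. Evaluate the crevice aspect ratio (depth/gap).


Aspect ratio = depth / gap
Ratio = 18.7 / 0.123 = 152.0

152.0


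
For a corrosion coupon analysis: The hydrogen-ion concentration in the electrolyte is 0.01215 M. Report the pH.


pH = −log10[H+]
pH = −log10(0.01215) = 1.92

1.92


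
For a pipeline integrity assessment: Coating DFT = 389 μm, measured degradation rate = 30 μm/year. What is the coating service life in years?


Service life = thickness / degradation rate
Life = 389 / 30 = 13.0 years

13.0 years


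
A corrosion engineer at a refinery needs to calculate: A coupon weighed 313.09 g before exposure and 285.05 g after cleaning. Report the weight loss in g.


Weight loss = initial − final
WL = 313.09 − 285.05 = 28.04 g

28.04 g


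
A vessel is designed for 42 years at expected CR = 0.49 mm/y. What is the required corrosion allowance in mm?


Corrosion allowance = CR × design life
CA = 0.49 * 42 = 20.58 mm

20.58 mm


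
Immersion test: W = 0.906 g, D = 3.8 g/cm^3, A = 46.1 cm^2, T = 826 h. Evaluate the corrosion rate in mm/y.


Apply the mm/y weight-loss relation: CR = 87600 * W / (D * A * T)
Numerator: 87600 * 0.906 = 79365.6
Denominator: 3.8 * 46.1 * 826 = 144698.68
CR = 79365.6 / 144698.68 = 0.54849 mm/y

0.54849 mm/y


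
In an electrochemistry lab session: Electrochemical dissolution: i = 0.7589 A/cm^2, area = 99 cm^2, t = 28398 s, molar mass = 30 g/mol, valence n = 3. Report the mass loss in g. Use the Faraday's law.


Apply Faraday's law: m = i*A*t*M / (n*F)
Total charge passed Q = i*A*t = 0.7589*99*28398 = 2133572.9778 C
m = Q*M/(n*F) = 2133572.9778*30/(3*96485) = 221.13002 g

221.13002 g


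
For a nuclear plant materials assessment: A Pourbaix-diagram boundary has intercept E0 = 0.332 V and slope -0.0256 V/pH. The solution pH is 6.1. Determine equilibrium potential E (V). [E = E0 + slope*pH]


Apply the Pourbaix line equation: E = E0 + slope*pH
E = 0.332 + (-0.0256)*6.1 = 0.332 + (-0.15616) = 0.17584 V
Rounded to 4 decimal places: E = 0.1758 V

0.1758 V


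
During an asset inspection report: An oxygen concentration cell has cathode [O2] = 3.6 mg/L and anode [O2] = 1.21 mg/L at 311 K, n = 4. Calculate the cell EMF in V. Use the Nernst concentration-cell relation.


Apply the Nernst concentration-cell relation: E = (RT/nF)*ln(C_cathode/C_anode)
RT/nF = 8.314*311/(4*96485) = 0.00669963 V
ln(3.6/1.21) = 1.09031
E = 0.00669963 * 1.09031 = 0.0073 V

0.0073 V


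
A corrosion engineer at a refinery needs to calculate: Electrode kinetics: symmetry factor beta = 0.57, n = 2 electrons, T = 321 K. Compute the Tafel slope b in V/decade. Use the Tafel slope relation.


Apply the Tafel slope relation: b = 2.303*R*T/(beta*n*F)
Numerator: 2.303 * 8.314 * 321 = 6146.23
Denominator: 0.57 * 2 * 96485 = 109992.9
b = 6146.23 / 109992.9 = 0.0559 V/decade

0.0559 V/decade


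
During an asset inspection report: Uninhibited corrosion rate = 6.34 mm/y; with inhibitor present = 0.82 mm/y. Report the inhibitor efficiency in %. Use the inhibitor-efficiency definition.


Apply the inhibitor-efficiency definition: IE = (CR_blank − CR_inh)/CR_blank × 100
IE = (6.34 − 0.82) / 6.34 × 100
IE = 5.52 / 6.34 × 100 = 87.1 %

87.1 %


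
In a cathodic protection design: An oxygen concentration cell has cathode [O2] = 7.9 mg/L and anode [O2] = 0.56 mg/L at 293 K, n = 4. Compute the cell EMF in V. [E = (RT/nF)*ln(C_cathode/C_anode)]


Apply the Nernst concentration-cell relation: E = (RT/nF)*ln(C_cathode/C_anode)
RT/nF = 8.314*293/(4*96485) = 0.00631187 V
ln(7.9/0.56) = 2.64668
E = 0.00631187 * 2.64668 = 0.01671 V

0.01671 V


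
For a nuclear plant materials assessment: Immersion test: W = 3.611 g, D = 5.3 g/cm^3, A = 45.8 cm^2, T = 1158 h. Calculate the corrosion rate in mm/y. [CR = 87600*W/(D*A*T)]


Apply the mm/y weight-loss relation: CR = 87600 * W / (D * A * T)
Numerator: 87600 * 3.611 = 316323.6
Denominator: 5.3 * 45.8 * 1158 = 281092.92
CR = 316323.6 / 281092.92 = 1.1253 mm/y

1.1253 mm/y


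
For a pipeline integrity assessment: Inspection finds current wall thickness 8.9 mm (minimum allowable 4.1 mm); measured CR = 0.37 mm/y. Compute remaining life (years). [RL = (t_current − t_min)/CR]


Apply the remaining-life relation: RL = (t_current − t_min) / CR
RL = (8.9 − 4.1) / 0.37 = 4.8 / 0.37 = 13.0 years

13.0 years


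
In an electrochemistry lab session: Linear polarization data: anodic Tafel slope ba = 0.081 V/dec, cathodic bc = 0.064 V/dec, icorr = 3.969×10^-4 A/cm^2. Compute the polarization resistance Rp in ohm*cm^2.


Apply the Stern-Geary equation: Rp = ba*bc / (2.303*icorr*(ba+bc))
ba*bc = 0.081*0.064 = 0.005184
ba+bc = 0.145; 2.303*icorr*(ba+bc) = 2.303*3.969×10^-4*0.145 = 1.325388×10^-4
Rp = 0.005184 / 1.325388×10^-4 = 39.1 ohm*cm^2

39.1 ohm*cm^2


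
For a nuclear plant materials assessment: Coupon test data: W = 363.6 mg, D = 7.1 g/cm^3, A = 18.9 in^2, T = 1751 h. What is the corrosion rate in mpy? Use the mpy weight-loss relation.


Apply the mpy weight-loss relation: CR = 534 * W / (D * A * T)
Numerator: 534 * 363.6 = 194162.4
Denominator: 7.1 * 18.9 * 1751 = 234966.69
CR = 194162.4 / 234966.69 = 0.826 mpy

0.826 mpy


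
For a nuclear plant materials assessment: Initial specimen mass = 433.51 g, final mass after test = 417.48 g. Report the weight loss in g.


Weight loss = initial − final
WL = 433.51 − 417.48 = 16.03 g

16.03 g


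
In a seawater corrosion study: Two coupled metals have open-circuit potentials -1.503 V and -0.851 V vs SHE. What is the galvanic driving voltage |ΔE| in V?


Driving voltage is the absolute potential difference.
|ΔE| = |-1.503 − (-0.851)| = 0.652 V

0.652 V


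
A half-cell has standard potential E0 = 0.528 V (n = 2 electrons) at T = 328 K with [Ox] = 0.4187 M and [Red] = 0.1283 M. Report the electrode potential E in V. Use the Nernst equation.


Apply the Nernst equation: E = E0 + (RT/nF)*ln([Ox]/[Red])
Step 1: RT/nF = 8.314*328/(2*96485) = 0.01413169 V
Step 2: [Ox]/[Red] = 0.4187/0.1283 = 3.263445
Step 3: ln(3.263445) = 1.182783
Step 4: correction = 0.01413169 * 1.182783 = 0.017 V
E = 0.528 + 0.017 = 0.545 V

0.545 V


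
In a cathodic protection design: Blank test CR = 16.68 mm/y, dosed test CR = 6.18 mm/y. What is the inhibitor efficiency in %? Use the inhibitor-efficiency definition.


Apply the inhibitor-efficiency definition: IE = (CR_blank − CR_inh)/CR_blank × 100
IE = (16.68 − 6.18) / 16.68 × 100
IE = 10.5 / 16.68 × 100 = 62.9 %

62.9 %


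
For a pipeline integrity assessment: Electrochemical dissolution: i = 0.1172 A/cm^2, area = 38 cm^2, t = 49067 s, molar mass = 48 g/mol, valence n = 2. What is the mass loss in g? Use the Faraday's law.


Apply Faraday's law: m = i*A*t*M / (n*F)
Total charge passed Q = i*A*t = 0.1172*38*49067 = 218524.7912 C
m = Q*M/(n*F) = 218524.7912*48/(2*96485) = 54.3566 g

54.3566 g


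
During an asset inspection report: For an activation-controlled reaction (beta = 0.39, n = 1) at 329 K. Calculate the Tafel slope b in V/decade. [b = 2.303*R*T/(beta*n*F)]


Apply the Tafel slope relation: b = 2.303*R*T/(beta*n*F)
Numerator: 2.303 * 8.314 * 329 = 6299.41
Denominator: 0.39 * 1 * 96485 = 37629.15
b = 6299.41 / 37629.15 = 0.1674 V/decade

0.1674 V/decade


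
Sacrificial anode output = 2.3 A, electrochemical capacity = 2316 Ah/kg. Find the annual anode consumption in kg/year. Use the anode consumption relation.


Annual consumption = current * hours per year / capacity
Rate = 2.3 * 8760 / 2316 = 8.7 kg/year

8.7 kg/year


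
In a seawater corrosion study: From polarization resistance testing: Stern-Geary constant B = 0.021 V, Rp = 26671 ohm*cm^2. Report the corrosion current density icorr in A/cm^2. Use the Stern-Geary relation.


Apply the Stern-Geary relation: icorr = B / Rp
icorr = 0.021 / 26671 = 7.874×10^-7 A/cm^2

7.874×10^-7 A/cm^2


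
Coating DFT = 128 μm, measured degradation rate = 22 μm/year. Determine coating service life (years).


Service life = thickness / degradation rate
Life = 128 / 22 = 5.8 years

5.8 years


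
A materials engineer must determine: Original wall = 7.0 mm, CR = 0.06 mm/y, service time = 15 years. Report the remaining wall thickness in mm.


Remaining wall = original − CR × time
t = 7.0 − 0.06*15 = 7.0 − 0.9 = 6.1 mm

6.1 mm


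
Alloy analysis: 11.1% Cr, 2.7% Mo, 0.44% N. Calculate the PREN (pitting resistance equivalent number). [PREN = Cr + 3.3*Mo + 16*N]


Apply the PREN formula: PREN = Cr + 3.3*Mo + 16*N
PREN = 11.1 + 3.3*2.7 + 16*0.44
PREN = 11.1 + 8.91 + 7.04 = 27.05

27.05


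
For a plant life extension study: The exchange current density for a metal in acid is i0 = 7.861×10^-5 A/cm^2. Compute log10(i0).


i0 = 7.861×10^-5 A/cm^2
log10(i0) = -4.105

-4.105


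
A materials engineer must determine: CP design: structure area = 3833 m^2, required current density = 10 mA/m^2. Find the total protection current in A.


I = area * current density, then convert mA → A (÷1000)
I = 3833 * 10 / 1000 = 38.33 A

38.33 A


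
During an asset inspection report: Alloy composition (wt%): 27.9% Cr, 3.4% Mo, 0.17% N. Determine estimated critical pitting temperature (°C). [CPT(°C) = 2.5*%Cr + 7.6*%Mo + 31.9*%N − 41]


Apply the ASTM G48 empirical CPT estimate: CPT(°C) = 2.5*%Cr + 7.6*%Mo + 31.9*%N − 41
2.5*27.9 = 69.75; 7.6*3.4 = 25.84; 31.9*0.17 = 5.423
CPT = 69.75 + 25.84 + 5.423 − 41 = 60.013 °C
Rounded to 0.1 °C: CPT ≈ 60.0 °C

60.0 °C


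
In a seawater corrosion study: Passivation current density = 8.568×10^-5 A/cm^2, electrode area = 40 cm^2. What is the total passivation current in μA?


I = i_pass * A, then convert A → μA (×10^6)
I = 8.568×10^-5 * 40 * 10^6 = 3427.2 μA

3427.2 μA


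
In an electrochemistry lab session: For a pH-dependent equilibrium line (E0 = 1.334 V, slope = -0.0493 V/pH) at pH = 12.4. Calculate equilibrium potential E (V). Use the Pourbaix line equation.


Apply the Pourbaix line equation: E = E0 + slope*pH
E = 1.334 + (-0.0493)*12.4 = 1.334 + (-0.61132) = 0.72268 V
Rounded to 3 decimal places: E = 0.723 V

0.723 V


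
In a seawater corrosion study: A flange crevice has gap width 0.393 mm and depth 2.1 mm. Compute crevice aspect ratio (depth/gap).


Aspect ratio = depth / gap
Ratio = 2.1 / 0.393 = 5.3

5.3


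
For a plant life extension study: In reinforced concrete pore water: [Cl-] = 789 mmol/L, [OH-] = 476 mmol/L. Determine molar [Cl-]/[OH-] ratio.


Threshold parameter = [Cl-] / [OH-] (molar basis; both in mmol/L, so units cancel)
Ratio = 789 / 476 = 1.66

1.66


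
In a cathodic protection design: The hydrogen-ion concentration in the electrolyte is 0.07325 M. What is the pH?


pH = −log10[H+]
pH = −log10(0.07325) = 1.14

1.14


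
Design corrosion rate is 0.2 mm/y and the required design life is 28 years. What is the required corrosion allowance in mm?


Corrosion allowance = CR × design life
CA = 0.2 * 28 = 5.6 mm

5.6 mm


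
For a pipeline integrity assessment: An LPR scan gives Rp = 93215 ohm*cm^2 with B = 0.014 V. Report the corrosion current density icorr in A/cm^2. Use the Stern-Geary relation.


Apply the Stern-Geary relation: icorr = B / Rp
icorr = 0.014 / 93215 = 1.502×10^-7 A/cm^2

1.502×10^-7 A/cm^2


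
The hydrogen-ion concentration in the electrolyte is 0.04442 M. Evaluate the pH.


pH = −log10[H+]
pH = −log10(0.04442) = 1.35

1.35


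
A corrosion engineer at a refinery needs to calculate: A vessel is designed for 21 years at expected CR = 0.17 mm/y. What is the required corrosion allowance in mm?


Corrosion allowance = CR × design life
CA = 0.17 * 21 = 3.57 mm

3.57 mm


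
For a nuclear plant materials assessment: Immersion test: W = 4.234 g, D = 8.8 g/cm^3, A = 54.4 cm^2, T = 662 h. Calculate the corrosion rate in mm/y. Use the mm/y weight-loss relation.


Apply the mm/y weight-loss relation: CR = 87600 * W / (D * A * T)
Numerator: 87600 * 4.234 = 370898.4
Denominator: 8.8 * 54.4 * 662 = 316912.64
CR = 370898.4 / 316912.64 = 1.1703 mm/y

1.1703 mm/y


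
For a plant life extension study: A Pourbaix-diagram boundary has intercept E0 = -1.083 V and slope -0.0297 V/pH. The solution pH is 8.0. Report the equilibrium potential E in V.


Apply the Pourbaix line equation: E = E0 + slope*pH
E = -1.083 + (-0.0297)*8.0 = -1.083 + (-0.2376) = -1.3206 V
Rounded to 3 decimal places: E = -1.321 V

-1.321 V


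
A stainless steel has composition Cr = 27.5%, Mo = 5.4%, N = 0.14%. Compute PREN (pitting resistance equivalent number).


Apply the PREN formula: PREN = Cr + 3.3*Mo + 16*N
PREN = 27.5 + 3.3*5.4 + 16*0.14
PREN = 27.5 + 17.82 + 2.24 = 47.56

47.56
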